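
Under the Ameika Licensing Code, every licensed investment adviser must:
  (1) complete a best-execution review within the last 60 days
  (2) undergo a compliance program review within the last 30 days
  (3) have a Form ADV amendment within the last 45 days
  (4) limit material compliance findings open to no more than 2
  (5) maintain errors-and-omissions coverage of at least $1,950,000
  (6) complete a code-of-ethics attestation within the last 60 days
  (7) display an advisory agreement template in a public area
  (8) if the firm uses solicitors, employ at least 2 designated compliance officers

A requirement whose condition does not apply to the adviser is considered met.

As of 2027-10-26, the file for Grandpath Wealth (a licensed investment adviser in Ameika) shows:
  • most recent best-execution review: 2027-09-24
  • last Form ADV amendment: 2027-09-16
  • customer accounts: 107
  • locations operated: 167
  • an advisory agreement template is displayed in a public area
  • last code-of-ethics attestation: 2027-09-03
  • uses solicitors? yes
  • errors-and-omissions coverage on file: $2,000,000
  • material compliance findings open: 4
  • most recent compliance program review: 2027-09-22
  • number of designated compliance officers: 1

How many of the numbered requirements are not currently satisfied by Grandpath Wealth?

1. best-execution review 32 days ago vs limit 60 → met
2. compliance program review 34 days ago vs limit 30 → not met
3. Form ADV amendment 40 days ago vs limit 45 → met
4. material compliance findings open 4 > 2 → not met
5. errors-and-omissions coverage $2,000,000 ≥ $1,950,000 → met
6. code-of-ethics attestation 53 days ago vs limit 60 → met
7. advisory agreement template present → met
8. condition 'uses solicitors' holds; designated compliance officers 1 < 2 → not met
Not met: 3 of 8

3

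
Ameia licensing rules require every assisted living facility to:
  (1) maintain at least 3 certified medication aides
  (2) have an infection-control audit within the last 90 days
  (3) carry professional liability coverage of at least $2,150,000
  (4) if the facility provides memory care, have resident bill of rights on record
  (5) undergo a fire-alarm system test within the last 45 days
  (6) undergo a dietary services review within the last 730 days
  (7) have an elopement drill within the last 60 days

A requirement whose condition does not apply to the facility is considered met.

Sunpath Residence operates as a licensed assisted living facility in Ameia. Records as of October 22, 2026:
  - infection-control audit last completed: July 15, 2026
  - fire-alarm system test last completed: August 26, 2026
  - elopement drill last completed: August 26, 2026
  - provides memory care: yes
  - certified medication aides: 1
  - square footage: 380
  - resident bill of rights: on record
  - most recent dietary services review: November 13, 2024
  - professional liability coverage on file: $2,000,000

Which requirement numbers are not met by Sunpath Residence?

1, 2, 3, 5

1. certified medication aides 1 < 3 → not met
2. infection-control audit 99 days ago vs limit 90 → not met
3. professional liability coverage $2,000,000 < $2,150,000 → not met
4. condition 'provides memory care' holds; resident bill of rights present → met
5. fire-alarm system test 57 days ago vs limit 45 → not met
6. dietary services review 708 days ago vs limit 730 → met
7. elopement drill 57 days ago vs limit 60 → met
Not met: 1, 2, 3, 5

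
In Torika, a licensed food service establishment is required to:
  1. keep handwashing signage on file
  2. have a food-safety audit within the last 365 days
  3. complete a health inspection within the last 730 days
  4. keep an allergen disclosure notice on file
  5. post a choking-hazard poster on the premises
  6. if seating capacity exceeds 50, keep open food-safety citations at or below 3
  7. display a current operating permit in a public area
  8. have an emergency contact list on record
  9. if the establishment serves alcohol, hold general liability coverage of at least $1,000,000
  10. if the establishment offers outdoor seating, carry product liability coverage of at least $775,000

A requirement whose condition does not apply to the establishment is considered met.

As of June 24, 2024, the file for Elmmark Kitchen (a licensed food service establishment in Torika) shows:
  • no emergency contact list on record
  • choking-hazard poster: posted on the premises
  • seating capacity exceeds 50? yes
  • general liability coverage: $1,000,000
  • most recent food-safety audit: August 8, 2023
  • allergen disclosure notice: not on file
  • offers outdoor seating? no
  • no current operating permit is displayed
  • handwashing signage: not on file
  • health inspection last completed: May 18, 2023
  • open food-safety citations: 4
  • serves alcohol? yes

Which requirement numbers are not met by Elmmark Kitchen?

1. handwashing signage absent → not met
2. food-safety audit 321 days ago vs limit 365 → met
3. health inspection 403 days ago vs limit 730 → met
4. allergen disclosure notice absent → not met
5. choking-hazard poster present → met
6. condition 'seating capacity exceeds 50' holds; open food-safety citations 4 > 3 → not met
7. current operating permit absent → not met
8. emergency contact list absent → not met
9. condition 'serves alcohol' holds; general liability coverage $1,000,000 ≥ $1,000,000 → met
10. condition 'offers outdoor seating' does not hold → requirement n/a → met
Not met: 1, 4, 6, 7, 8

1, 4, 6, 7, 8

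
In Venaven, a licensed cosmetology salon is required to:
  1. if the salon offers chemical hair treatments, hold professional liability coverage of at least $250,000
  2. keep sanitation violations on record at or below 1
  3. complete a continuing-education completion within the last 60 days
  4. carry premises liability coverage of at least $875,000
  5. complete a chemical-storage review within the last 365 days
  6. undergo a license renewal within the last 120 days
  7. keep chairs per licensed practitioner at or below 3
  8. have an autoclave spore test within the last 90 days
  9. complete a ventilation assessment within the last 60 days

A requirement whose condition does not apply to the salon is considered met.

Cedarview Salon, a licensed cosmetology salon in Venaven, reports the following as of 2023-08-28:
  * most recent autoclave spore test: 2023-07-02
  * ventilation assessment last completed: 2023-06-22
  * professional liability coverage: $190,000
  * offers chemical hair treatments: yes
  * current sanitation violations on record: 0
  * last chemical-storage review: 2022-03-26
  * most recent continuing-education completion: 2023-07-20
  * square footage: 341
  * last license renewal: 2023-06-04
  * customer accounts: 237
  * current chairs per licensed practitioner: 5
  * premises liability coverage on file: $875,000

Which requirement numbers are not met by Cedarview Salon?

1. condition 'offers chemical hair treatments' holds; professional liability coverage $190,000 < $250,000 → not met
2. sanitation violations on record 0 ≤ 1 → met
3. continuing-education completion 39 days ago vs limit 60 → met
4. premises liability coverage $875,000 ≥ $875,000 → met
5. chemical-storage review 520 days ago vs limit 365 → not met
6. license renewal 85 days ago vs limit 120 → met
7. chairs per licensed practitioner 5 > 3 → not met
8. autoclave spore test 57 days ago vs limit 90 → met
9. ventilation assessment 67 days ago vs limit 60 → not met
Not met: 1, 5, 7, 9

1, 5, 7, 9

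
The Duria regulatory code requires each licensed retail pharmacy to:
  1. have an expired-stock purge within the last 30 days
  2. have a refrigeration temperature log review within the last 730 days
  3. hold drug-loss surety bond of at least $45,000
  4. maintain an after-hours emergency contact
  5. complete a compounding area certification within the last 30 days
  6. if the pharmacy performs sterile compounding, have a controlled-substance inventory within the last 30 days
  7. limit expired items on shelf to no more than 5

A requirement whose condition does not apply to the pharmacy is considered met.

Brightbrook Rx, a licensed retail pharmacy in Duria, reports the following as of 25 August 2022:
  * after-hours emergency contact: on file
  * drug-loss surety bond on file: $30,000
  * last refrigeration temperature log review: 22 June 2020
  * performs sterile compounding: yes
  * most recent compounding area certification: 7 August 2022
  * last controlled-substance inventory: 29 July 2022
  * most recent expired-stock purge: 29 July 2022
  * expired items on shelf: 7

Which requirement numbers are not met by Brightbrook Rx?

2, 3, 7

1. expired-stock purge 27 days ago vs limit 30 → met
2. refrigeration temperature log review 794 days ago vs limit 730 → not met
3. drug-loss surety bond $30,000 < $45,000 → not met
4. after-hours emergency contact present → met
5. compounding area certification 18 days ago vs limit 30 → met
6. condition 'performs sterile compounding' holds; controlled-substance inventory 27 days ago vs limit 30 → met
7. expired items on shelf 7 > 5 → not met
Not met: 2, 3, 7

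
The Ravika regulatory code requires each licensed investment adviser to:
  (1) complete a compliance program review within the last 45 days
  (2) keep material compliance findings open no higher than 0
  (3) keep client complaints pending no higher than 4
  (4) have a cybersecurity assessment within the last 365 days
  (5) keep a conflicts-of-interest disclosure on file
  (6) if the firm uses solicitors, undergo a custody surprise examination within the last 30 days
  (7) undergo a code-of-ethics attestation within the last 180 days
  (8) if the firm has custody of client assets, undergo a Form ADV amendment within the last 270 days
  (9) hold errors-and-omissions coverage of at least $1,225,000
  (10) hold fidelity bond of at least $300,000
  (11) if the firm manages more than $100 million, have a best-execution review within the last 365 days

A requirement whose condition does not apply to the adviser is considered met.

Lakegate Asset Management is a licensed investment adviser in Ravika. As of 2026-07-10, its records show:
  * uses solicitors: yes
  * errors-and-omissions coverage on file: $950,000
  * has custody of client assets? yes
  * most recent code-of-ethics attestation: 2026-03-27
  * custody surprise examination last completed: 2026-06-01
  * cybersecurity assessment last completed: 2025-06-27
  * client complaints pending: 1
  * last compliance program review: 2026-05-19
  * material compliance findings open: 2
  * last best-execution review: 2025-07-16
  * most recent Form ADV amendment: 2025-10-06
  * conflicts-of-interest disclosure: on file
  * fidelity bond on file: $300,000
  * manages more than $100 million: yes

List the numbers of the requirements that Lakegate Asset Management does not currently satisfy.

1, 2, 4, 6, 8, 9

1. compliance program review 52 days ago vs limit 45 → not met
2. material compliance findings open 2 > 0 → not met
3. client complaints pending 1 ≤ 4 → met
4. cybersecurity assessment 378 days ago vs limit 365 → not met
5. conflicts-of-interest disclosure present → met
6. condition 'uses solicitors' holds; custody surprise examination 39 days ago vs limit 30 → not met
7. code-of-ethics attestation 105 days ago vs limit 180 → met
8. condition 'has custody of client assets' holds; Form ADV amendment 277 days ago vs limit 270 → not met
9. errors-and-omissions coverage $950,000 < $1,225,000 → not met
10. fidelity bond $300,000 ≥ $300,000 → met
11. condition 'manages more than $100 million' holds; best-execution review 359 days ago vs limit 365 → met
Not met: 1, 2, 4, 6, 8, 9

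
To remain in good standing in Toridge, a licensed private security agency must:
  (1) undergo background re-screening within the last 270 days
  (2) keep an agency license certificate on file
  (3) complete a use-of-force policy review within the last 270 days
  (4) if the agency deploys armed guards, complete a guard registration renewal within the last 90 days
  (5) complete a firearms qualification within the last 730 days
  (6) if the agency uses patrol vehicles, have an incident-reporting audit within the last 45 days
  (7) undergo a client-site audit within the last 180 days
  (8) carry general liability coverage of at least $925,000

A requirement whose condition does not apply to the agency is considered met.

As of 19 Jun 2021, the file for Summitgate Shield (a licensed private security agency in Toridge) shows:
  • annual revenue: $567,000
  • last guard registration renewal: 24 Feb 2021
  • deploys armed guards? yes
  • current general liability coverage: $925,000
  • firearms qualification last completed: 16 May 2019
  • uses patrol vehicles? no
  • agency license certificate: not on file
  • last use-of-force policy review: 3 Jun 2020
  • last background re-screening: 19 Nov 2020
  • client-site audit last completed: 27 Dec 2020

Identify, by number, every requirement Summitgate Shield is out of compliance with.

1. background re-screening 212 days ago vs limit 270 → met
2. agency license certificate absent → not met
3. use-of-force policy review 381 days ago vs limit 270 → not met
4. condition 'deploys armed guards' holds; guard registration renewal 115 days ago vs limit 90 → not met
5. firearms qualification 765 days ago vs limit 730 → not met
6. condition 'uses patrol vehicles' does not hold → requirement n/a → met
7. client-site audit 174 days ago vs limit 180 → met
8. general liability coverage $925,000 ≥ $925,000 → met
Not met: 2, 3, 4, 5

2, 3, 4, 5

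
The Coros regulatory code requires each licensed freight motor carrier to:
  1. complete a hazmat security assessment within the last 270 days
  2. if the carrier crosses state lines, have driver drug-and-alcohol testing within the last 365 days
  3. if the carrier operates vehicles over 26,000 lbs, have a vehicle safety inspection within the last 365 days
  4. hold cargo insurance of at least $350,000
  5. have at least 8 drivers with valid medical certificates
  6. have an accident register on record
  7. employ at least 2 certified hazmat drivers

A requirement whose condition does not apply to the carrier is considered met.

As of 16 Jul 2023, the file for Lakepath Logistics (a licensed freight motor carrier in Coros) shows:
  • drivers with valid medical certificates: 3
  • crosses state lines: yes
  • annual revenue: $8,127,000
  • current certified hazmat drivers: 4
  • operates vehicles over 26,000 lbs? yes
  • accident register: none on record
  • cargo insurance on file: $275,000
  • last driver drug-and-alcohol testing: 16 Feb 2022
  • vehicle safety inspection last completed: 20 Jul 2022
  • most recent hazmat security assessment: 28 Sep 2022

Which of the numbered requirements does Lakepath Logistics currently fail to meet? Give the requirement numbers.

1, 2, 4, 5, 6

1. hazmat security assessment 291 days ago vs limit 270 → not met
2. condition 'crosses state lines' holds; driver drug-and-alcohol testing 515 days ago vs limit 365 → not met
3. condition 'operates vehicles over 26,000 lbs' holds; vehicle safety inspection 361 days ago vs limit 365 → met
4. cargo insurance $275,000 < $350,000 → not met
5. drivers with valid medical certificates 3 < 8 → not met
6. accident register absent → not met
7. certified hazmat drivers 4 ≥ 2 → met
Not met: 1, 2, 4, 5, 6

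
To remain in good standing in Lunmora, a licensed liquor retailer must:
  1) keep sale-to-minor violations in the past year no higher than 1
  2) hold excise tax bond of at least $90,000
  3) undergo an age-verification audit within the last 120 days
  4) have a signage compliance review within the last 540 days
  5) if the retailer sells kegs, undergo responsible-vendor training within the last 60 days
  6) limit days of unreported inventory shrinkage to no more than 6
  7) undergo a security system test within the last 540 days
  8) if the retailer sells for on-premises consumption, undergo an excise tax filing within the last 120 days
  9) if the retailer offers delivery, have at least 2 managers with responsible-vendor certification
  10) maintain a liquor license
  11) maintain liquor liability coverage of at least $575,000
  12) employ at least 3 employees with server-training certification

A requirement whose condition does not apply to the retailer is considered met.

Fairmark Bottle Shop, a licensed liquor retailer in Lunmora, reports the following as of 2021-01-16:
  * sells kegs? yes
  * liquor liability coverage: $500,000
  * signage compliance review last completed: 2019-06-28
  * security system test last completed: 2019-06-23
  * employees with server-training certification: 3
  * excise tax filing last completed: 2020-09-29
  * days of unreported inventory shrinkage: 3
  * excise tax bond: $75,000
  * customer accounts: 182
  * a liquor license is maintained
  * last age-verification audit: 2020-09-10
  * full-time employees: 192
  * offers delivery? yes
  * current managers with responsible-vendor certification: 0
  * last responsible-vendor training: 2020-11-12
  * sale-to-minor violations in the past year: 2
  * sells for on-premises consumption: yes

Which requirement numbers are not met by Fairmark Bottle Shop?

1, 2, 3, 4, 5, 7, 9, 11

1. sale-to-minor violations in the past year 2 > 1 → not met
2. excise tax bond $75,000 < $90,000 → not met
3. age-verification audit 128 days ago vs limit 120 → not met
4. signage compliance review 568 days ago vs limit 540 → not met
5. condition 'sells kegs' holds; responsible-vendor training 65 days ago vs limit 60 → not met
6. days of unreported inventory shrinkage 3 ≤ 6 → met
7. security system test 573 days ago vs limit 540 → not met
8. condition 'sells for on-premises consumption' holds; excise tax filing 109 days ago vs limit 120 → met
9. condition 'offers delivery' holds; managers with responsible-vendor certification 0 < 2 → not met
10. liquor license present → met
11. liquor liability coverage $500,000 < $575,000 → not met
12. employees with server-training certification 3 ≥ 3 → met
Not met: 1, 2, 3, 4, 5, 7, 9, 11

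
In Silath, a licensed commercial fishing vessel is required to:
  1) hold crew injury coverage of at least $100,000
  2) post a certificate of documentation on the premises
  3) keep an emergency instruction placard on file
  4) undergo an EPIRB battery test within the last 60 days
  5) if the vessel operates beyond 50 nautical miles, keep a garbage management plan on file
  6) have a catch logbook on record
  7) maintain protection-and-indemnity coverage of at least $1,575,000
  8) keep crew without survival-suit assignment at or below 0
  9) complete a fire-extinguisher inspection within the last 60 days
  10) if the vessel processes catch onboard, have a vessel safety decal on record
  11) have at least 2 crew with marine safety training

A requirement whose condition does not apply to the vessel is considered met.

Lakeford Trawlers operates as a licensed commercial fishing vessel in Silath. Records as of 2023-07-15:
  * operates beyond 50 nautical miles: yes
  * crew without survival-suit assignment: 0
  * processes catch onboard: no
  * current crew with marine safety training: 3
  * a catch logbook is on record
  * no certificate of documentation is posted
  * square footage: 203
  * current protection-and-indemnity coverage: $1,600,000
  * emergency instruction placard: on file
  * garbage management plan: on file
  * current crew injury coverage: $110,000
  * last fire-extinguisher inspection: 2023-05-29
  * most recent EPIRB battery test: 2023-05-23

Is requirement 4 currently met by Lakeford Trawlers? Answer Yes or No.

4. EPIRB battery test 53 days ago vs limit 60 → met

Yes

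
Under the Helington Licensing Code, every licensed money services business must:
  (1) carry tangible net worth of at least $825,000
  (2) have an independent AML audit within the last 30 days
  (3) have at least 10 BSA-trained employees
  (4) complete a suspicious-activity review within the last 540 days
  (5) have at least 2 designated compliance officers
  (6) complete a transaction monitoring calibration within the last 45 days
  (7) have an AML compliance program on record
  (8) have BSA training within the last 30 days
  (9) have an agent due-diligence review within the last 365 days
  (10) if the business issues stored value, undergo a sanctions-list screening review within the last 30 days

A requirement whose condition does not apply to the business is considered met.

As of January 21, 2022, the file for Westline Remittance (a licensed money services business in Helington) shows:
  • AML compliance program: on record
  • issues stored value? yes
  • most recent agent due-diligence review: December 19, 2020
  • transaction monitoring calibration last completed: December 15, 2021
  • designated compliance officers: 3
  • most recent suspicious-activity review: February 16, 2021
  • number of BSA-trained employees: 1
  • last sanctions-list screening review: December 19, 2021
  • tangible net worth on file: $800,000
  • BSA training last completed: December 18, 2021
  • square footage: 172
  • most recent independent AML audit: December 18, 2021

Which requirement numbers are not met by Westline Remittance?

1, 2, 3, 8, 9, 10

1. tangible net worth $800,000 < $825,000 → not met
2. independent AML audit 34 days ago vs limit 30 → not met
3. BSA-trained employees 1 < 10 → not met
4. suspicious-activity review 339 days ago vs limit 540 → met
5. designated compliance officers 3 ≥ 2 → met
6. transaction monitoring calibration 37 days ago vs limit 45 → met
7. AML compliance program present → met
8. BSA training 34 days ago vs limit 30 → not met
9. agent due-diligence review 398 days ago vs limit 365 → not met
10. condition 'issues stored value' holds; sanctions-list screening review 33 days ago vs limit 30 → not met
Not met: 1, 2, 3, 8, 9, 10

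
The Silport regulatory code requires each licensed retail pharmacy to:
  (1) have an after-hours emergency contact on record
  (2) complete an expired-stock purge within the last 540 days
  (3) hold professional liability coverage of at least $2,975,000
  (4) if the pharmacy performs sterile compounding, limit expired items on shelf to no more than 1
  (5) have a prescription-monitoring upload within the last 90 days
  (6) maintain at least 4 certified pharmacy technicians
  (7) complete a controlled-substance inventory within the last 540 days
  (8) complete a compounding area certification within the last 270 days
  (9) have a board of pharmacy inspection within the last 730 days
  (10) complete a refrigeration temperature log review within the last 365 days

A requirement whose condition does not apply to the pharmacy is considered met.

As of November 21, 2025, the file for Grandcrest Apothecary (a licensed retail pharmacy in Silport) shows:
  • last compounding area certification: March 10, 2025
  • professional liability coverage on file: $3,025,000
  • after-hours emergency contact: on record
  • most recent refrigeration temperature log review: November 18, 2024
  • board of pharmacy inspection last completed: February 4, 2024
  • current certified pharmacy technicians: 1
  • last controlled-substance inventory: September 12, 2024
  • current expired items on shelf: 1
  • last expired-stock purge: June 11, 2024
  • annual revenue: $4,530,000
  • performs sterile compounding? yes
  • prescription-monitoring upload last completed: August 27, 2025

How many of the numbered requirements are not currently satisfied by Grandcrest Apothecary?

1. after-hours emergency contact present → met
2. expired-stock purge 528 days ago vs limit 540 → met
3. professional liability coverage $3,025,000 ≥ $2,975,000 → met
4. condition 'performs sterile compounding' holds; expired items on shelf 1 ≤ 1 → met
5. prescription-monitoring upload 86 days ago vs limit 90 → met
6. certified pharmacy technicians 1 < 4 → not met
7. controlled-substance inventory 435 days ago vs limit 540 → met
8. compounding area certification 256 days ago vs limit 270 → met
9. board of pharmacy inspection 656 days ago vs limit 730 → met
10. refrigeration temperature log review 368 days ago vs limit 365 → not met
Not met: 2 of 10

2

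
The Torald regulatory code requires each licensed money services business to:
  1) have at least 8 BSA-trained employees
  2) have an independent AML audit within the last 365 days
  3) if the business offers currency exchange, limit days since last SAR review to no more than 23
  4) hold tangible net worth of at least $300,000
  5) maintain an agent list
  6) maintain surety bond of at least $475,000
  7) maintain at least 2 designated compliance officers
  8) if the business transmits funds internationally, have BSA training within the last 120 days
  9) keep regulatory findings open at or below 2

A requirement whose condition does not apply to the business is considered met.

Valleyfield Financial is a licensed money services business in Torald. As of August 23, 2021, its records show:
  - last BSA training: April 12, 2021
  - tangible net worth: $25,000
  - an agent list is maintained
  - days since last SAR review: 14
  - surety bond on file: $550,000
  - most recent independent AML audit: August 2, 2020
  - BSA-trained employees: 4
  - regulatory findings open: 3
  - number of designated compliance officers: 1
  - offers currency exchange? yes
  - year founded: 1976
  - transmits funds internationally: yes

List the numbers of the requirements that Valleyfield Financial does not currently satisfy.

1. BSA-trained employees 4 < 8 → not met
2. independent AML audit 386 days ago vs limit 365 → not met
3. condition 'offers currency exchange' holds; days since last SAR review 14 ≤ 23 → met
4. tangible net worth $25,000 < $300,000 → not met
5. agent list present → met
6. surety bond $550,000 ≥ $475,000 → met
7. designated compliance officers 1 < 2 → not met
8. condition 'transmits funds internationally' holds; BSA training 133 days ago vs limit 120 → not met
9. regulatory findings open 3 > 2 → not met
Not met: 1, 2, 4, 7, 8, 9

1, 2, 4, 7, 8, 9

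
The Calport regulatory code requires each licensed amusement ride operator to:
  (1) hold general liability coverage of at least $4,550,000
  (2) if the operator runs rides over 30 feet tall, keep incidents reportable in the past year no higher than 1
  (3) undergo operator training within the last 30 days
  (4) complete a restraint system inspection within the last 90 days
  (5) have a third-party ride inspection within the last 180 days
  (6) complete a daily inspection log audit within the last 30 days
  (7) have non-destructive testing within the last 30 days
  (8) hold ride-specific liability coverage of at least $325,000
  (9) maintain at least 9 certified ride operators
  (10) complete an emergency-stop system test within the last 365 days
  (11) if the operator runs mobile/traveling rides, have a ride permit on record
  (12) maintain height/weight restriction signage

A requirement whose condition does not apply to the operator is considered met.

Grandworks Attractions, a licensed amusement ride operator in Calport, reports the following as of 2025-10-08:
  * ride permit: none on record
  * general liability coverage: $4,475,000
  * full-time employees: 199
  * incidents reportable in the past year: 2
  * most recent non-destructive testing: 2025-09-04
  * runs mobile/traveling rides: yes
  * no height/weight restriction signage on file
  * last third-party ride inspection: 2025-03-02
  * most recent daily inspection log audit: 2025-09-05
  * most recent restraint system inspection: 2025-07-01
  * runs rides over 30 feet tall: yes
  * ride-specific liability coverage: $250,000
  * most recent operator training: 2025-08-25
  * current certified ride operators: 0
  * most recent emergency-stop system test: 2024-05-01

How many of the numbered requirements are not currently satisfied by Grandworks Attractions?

12

1. general liability coverage $4,475,000 < $4,550,000 → not met
2. condition 'runs rides over 30 feet tall' holds; incidents reportable in the past year 2 > 1 → not met
3. operator training 44 days ago vs limit 30 → not met
4. restraint system inspection 99 days ago vs limit 90 → not met
5. third-party ride inspection 220 days ago vs limit 180 → not met
6. daily inspection log audit 33 days ago vs limit 30 → not met
7. non-destructive testing 34 days ago vs limit 30 → not met
8. ride-specific liability coverage $250,000 < $325,000 → not met
9. certified ride operators 0 < 9 → not met
10. emergency-stop system test 525 days ago vs limit 365 → not met
11. condition 'runs mobile/traveling rides' holds; ride permit absent → not met
12. height/weight restriction signage absent → not met
Not met: 12 of 12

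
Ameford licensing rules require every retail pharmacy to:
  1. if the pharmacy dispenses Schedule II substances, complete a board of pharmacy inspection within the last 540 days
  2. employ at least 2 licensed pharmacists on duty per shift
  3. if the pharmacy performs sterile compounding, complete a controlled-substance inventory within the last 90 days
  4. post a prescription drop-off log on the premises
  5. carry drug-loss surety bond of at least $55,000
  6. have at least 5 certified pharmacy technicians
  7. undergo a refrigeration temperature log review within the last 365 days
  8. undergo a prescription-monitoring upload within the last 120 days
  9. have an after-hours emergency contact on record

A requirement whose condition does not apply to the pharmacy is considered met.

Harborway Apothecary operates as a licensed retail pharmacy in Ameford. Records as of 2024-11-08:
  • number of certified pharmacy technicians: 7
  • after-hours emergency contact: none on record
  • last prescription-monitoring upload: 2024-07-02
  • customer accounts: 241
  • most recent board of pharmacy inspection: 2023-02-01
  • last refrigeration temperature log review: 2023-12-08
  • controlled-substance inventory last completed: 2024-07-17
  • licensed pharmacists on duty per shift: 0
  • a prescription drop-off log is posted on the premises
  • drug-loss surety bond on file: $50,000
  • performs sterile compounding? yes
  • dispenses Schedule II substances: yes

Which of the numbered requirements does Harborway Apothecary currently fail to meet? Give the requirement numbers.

1, 2, 3, 5, 8, 9

1. condition 'dispenses Schedule II substances' holds; board of pharmacy inspection 646 days ago vs limit 540 → not met
2. licensed pharmacists on duty per shift 0 < 2 → not met
3. condition 'performs sterile compounding' holds; controlled-substance inventory 114 days ago vs limit 90 → not met
4. prescription drop-off log present → met
5. drug-loss surety bond $50,000 < $55,000 → not met
6. certified pharmacy technicians 7 ≥ 5 → met
7. refrigeration temperature log review 336 days ago vs limit 365 → met
8. prescription-monitoring upload 129 days ago vs limit 120 → not met
9. after-hours emergency contact absent → not met
Not met: 1, 2, 3, 5, 8, 9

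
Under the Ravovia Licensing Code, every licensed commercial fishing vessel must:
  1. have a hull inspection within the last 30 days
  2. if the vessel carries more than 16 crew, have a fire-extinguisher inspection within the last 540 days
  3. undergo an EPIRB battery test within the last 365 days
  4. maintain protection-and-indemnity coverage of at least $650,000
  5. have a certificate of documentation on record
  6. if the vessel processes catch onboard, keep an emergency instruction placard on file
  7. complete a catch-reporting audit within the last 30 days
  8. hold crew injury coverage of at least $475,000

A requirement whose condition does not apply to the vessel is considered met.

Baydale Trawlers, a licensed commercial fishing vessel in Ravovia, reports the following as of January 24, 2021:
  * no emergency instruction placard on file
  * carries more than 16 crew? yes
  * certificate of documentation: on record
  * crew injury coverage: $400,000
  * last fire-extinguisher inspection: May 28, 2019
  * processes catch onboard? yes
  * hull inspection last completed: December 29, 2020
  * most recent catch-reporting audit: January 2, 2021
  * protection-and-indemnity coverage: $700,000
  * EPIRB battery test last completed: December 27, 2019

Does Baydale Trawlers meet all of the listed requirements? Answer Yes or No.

No

1. hull inspection 26 days ago vs limit 30 → met
2. condition 'carries more than 16 crew' holds; fire-extinguisher inspection 607 days ago vs limit 540 → not met
3. EPIRB battery test 394 days ago vs limit 365 → not met
4. protection-and-indemnity coverage $700,000 ≥ $650,000 → met
5. certificate of documentation present → met
6. condition 'processes catch onboard' holds; emergency instruction placard absent → not met
7. catch-reporting audit 22 days ago vs limit 30 → met
8. crew injury coverage $400,000 < $475,000 → not met
Not met: 2, 3, 6, 8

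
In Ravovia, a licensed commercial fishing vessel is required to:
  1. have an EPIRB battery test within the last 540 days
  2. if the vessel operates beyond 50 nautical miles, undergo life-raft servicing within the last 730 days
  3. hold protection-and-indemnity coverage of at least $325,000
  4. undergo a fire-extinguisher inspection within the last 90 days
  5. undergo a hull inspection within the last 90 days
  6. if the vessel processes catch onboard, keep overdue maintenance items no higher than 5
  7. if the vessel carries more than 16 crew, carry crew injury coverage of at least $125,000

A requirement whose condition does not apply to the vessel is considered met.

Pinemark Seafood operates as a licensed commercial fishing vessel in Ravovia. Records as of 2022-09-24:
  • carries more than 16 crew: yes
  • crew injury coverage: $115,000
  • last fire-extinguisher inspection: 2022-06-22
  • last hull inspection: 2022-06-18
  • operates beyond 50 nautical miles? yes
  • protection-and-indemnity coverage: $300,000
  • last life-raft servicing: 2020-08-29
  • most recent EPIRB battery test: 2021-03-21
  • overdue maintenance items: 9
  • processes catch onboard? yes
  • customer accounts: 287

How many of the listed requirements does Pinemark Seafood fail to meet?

1. EPIRB battery test 552 days ago vs limit 540 → not met
2. condition 'operates beyond 50 nautical miles' holds; life-raft servicing 756 days ago vs limit 730 → not met
3. protection-and-indemnity coverage $300,000 < $325,000 → not met
4. fire-extinguisher inspection 94 days ago vs limit 90 → not met
5. hull inspection 98 days ago vs limit 90 → not met
6. condition 'processes catch onboard' holds; overdue maintenance items 9 > 5 → not met
7. condition 'carries more than 16 crew' holds; crew injury coverage $115,000 < $125,000 → not met
Not met: 7 of 7

7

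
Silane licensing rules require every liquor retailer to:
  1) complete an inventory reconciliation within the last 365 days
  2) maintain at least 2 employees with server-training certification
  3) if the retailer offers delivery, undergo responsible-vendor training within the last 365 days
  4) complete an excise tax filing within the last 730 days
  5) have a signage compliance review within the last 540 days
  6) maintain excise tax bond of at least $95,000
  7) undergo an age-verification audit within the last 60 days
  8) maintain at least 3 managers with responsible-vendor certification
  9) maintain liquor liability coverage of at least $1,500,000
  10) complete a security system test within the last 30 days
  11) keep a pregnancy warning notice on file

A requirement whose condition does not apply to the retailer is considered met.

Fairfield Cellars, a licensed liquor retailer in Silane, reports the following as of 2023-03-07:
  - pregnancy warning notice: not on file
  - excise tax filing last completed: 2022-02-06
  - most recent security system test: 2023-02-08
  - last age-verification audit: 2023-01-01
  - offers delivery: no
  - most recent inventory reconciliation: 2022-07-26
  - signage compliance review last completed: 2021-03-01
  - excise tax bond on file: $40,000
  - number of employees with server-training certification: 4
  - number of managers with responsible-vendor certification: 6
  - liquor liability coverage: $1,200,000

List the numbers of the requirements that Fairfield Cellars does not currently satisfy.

5, 6, 7, 9, 11

1. inventory reconciliation 224 days ago vs limit 365 → met
2. employees with server-training certification 4 ≥ 2 → met
3. condition 'offers delivery' does not hold → requirement n/a → met
4. excise tax filing 394 days ago vs limit 730 → met
5. signage compliance review 736 days ago vs limit 540 → not met
6. excise tax bond $40,000 < $95,000 → not met
7. age-verification audit 65 days ago vs limit 60 → not met
8. managers with responsible-vendor certification 6 ≥ 3 → met
9. liquor liability coverage $1,200,000 < $1,500,000 → not met
10. security system test 27 days ago vs limit 30 → met
11. pregnancy warning notice absent → not met
Not met: 5, 6, 7, 9, 11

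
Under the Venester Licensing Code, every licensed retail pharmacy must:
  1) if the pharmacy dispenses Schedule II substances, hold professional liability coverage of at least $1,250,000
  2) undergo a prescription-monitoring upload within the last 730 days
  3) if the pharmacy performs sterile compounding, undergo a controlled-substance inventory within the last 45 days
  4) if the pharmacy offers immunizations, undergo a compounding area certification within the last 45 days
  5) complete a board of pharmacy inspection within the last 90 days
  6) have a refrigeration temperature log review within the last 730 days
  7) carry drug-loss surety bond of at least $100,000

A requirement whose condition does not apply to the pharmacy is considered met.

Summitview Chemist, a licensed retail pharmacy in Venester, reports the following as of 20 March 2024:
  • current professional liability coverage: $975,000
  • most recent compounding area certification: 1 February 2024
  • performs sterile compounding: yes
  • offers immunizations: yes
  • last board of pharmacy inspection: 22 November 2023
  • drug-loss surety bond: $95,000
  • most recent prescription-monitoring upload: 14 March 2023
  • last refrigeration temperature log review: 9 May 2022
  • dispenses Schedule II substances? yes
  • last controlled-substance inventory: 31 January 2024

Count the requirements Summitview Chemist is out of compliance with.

1. condition 'dispenses Schedule II substances' holds; professional liability coverage $975,000 < $1,250,000 → not met
2. prescription-monitoring upload 372 days ago vs limit 730 → met
3. condition 'performs sterile compounding' holds; controlled-substance inventory 49 days ago vs limit 45 → not met
4. condition 'offers immunizations' holds; compounding area certification 48 days ago vs limit 45 → not met
5. board of pharmacy inspection 119 days ago vs limit 90 → not met
6. refrigeration temperature log review 681 days ago vs limit 730 → met
7. drug-loss surety bond $95,000 < $100,000 → not met
Not met: 5 of 7

5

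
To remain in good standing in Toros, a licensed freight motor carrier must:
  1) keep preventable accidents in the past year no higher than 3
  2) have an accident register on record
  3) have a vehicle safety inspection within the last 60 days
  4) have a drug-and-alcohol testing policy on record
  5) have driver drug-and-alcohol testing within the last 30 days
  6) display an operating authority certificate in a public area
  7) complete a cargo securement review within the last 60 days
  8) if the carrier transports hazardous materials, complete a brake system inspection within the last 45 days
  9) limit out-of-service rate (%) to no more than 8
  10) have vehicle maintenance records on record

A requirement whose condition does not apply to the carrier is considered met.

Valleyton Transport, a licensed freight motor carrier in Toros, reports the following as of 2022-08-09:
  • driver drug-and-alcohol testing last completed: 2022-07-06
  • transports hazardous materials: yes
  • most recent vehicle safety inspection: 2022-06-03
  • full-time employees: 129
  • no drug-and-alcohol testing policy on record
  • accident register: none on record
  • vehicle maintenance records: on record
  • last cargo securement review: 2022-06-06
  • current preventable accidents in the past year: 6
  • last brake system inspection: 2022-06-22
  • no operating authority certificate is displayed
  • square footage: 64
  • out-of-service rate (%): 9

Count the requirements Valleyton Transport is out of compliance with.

1. preventable accidents in the past year 6 > 3 → not met
2. accident register absent → not met
3. vehicle safety inspection 67 days ago vs limit 60 → not met
4. drug-and-alcohol testing policy absent → not met
5. driver drug-and-alcohol testing 34 days ago vs limit 30 → not met
6. operating authority certificate absent → not met
7. cargo securement review 64 days ago vs limit 60 → not met
8. condition 'transports hazardous materials' holds; brake system inspection 48 days ago vs limit 45 → not met
9. out-of-service rate (%) 9 > 8 → not met
10. vehicle maintenance records present → met
Not met: 9 of 10

9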